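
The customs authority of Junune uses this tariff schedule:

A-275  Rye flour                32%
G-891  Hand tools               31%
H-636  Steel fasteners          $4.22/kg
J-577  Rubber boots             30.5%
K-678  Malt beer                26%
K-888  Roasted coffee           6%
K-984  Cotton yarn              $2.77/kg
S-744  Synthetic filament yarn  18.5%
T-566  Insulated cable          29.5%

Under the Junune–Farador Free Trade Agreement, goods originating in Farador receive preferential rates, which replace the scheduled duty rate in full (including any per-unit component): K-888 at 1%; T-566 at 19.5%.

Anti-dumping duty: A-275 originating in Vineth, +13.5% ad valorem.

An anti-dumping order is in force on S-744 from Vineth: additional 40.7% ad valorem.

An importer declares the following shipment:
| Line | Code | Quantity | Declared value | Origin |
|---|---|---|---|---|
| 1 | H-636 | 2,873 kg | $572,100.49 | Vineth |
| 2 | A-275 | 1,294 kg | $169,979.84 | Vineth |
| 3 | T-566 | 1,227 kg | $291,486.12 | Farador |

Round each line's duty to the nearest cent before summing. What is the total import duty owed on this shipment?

Line 1 (H-636, Vineth, 2,873 kg, $572,100.49):
Base rate for H-636 is $4.22/kg.
Duty = 2,873 × $4.22 = $12,124.06.
Line 2 (A-275, Vineth, 1,294 kg, $169,979.84):
Base rate for A-275 is 32%.
Additional duty on A-275 from Vineth: +13.5%. Applied ad valorem rate: 32% + 13.5% = 45.5%.
Duty = $169,979.84 × 45.5% = $77,340.83.
Line 3 (T-566, Farador, 1,227 kg, $291,486.12):
Base rate for T-566 is 29.5%.
Origin Farador qualifies under the Junune–Farador agreement and T-566 is covered: preferential rate 19.5% applies instead.
Duty = $291,486.12 × 19.5% = $56,839.79.
Total = $12,124.06 + $77,340.83 + $56,839.79 = $146,304.68.

$146,304.68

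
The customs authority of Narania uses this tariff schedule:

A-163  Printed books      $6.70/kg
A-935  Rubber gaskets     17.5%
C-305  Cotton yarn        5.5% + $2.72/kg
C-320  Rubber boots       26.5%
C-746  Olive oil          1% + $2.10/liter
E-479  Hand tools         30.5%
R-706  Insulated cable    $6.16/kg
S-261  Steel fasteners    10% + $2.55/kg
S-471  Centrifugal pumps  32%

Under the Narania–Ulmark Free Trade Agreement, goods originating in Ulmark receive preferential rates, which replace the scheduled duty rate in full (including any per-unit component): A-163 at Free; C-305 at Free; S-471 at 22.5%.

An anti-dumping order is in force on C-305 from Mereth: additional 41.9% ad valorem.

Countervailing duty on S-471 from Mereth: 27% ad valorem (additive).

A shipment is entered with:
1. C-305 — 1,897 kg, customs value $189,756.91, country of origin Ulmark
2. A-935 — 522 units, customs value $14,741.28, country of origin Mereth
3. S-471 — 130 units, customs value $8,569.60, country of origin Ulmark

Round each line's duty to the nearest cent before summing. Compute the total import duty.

Line 1 (C-305, Ulmark, 1,897 kg, $189,756.91):
Base rate for C-305 is 5.5% + $2.72/kg.
Origin Ulmark qualifies under the Narania–Ulmark agreement and C-305 is covered: preferential rate Free applies instead.
The additional-duty order on C-305 targets Mereth, not Ulmark; it does not apply.
Duty = $189,756.91 × 0% = $0.00.
Line 2 (A-935, Mereth, 522 units, $14,741.28):
Base rate for A-935 is 17.5%.
Duty = $14,741.28 × 17.5% = $2,579.72.
Line 3 (S-471, Ulmark, 130 units, $8,569.60):
Base rate for S-471 is 32%.
Origin Ulmark qualifies under the Narania–Ulmark agreement and S-471 is covered: preferential rate 22.5% applies instead.
The additional-duty order on S-471 targets Mereth, not Ulmark; it does not apply.
Duty = $8,569.60 × 22.5% = $1,928.16.
Total = $0.00 + $2,579.72 + $1,928.16 = $4,507.88.

$4,507.88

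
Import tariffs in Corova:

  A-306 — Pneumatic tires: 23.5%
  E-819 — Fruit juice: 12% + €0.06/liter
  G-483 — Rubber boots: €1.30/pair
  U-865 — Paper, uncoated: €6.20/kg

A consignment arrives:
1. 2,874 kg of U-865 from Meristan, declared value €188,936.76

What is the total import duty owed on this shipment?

€17,818.80

Line 1 (U-865, Meristan, 2,874 kg, €188,936.76):
Base rate for U-865 is €6.20/kg.
Duty = 2,874 × €6.20 = €17,818.80.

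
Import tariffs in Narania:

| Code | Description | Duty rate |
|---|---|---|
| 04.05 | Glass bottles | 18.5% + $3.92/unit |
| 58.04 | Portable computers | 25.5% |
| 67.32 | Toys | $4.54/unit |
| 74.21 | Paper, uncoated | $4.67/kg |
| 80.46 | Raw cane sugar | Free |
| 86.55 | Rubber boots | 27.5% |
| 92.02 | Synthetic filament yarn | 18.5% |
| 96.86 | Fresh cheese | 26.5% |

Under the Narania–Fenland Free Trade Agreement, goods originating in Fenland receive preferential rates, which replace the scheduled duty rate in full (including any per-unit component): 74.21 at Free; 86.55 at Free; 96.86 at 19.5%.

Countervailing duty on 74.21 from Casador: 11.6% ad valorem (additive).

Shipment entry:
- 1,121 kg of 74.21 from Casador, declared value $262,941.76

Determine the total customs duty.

Line 1 (74.21, Casador, 1,121 kg, $262,941.76):
Base rate for 74.21 is $4.67/kg.
74.21 has an FTA preferential rate, but origin Casador is not Fenland; base rate stands.
Additional duty on 74.21 from Casador: +11.6% ad valorem. Applied ad valorem rate = 11.6%.
Duty = $262,941.76 × 11.6% + 1,121 × $4.67 = $35,736.31.

$35,736.31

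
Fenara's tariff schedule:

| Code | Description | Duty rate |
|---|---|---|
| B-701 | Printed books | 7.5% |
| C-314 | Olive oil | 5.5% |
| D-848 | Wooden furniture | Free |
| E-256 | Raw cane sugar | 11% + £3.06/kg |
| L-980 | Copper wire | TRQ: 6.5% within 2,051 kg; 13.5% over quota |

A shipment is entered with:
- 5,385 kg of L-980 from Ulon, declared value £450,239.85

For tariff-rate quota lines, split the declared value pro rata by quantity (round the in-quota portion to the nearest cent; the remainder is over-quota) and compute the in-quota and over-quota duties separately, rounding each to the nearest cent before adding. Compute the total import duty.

£48,778.49

Line 1 (L-980, Ulon, 5,385 kg, £450,239.85):
Code L-980 is under a tariff-rate quota (threshold 2,051 kg). In-quota: 2,051 kg at 6.5%; over-quota: 3,334 kg at 13.5%.
Pro-rata value split: in-quota = £450,239.85 × 2,051/5,385 = £171,484.11; over-quota = £450,239.85 − £171,484.11 = £278,755.74.
In-quota duty = £171,484.11 × 6.5% = £11,146.47. Over-quota duty = £278,755.74 × 13.5% = £37,632.02.
Line duty = £11,146.47 + £37,632.02 = £48,778.49.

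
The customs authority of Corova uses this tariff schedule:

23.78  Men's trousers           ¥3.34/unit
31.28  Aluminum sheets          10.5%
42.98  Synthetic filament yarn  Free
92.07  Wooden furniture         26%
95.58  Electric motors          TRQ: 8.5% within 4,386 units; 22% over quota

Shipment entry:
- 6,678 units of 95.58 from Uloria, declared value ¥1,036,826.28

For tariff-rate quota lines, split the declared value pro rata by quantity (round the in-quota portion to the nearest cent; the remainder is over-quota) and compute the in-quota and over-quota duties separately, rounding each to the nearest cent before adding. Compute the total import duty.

Line 1 (95.58, Uloria, 6,678 units, ¥1,036,826.28):
Code 95.58 is under a tariff-rate quota (threshold 4,386 units). In-quota: 4,386 units at 8.5%; over-quota: 2,292 units at 22%.
Pro-rata value split: in-quota = ¥1,036,826.28 × 4,386/6,678 = ¥680,970.36; over-quota = ¥1,036,826.28 − ¥680,970.36 = ¥355,855.92.
In-quota duty = ¥680,970.36 × 8.5% = ¥57,882.48. Over-quota duty = ¥355,855.92 × 22% = ¥78,288.30.
Line duty = ¥57,882.48 + ¥78,288.30 = ¥136,170.78.

¥136,170.78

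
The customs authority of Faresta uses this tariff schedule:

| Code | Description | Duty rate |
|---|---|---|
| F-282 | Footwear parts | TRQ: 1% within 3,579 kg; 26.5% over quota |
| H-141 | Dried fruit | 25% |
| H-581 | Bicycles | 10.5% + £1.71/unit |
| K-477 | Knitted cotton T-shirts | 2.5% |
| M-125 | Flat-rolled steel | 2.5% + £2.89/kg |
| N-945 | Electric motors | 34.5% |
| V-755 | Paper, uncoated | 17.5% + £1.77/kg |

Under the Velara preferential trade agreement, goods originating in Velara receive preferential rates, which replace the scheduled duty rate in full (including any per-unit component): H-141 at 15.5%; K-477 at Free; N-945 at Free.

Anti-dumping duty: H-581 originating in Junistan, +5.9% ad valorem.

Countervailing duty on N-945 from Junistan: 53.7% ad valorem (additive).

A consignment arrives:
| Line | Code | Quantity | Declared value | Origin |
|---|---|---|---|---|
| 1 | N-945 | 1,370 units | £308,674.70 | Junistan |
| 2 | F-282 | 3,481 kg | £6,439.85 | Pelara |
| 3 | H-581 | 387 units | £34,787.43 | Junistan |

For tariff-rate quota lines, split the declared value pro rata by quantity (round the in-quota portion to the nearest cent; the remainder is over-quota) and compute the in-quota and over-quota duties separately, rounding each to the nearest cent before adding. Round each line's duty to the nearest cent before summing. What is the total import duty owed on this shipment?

£278,682.40

Line 1 (N-945, Junistan, 1,370 units, £308,674.70):
Base rate for N-945 is 34.5%.
N-945 has an FTA preferential rate, but origin Junistan is not Velara; base rate stands.
Additional duty on N-945 from Junistan: +53.7%. Applied ad valorem rate: 34.5% + 53.7% = 88.2%.
Duty = £308,674.70 × 88.2% = £272,251.09.
Line 2 (F-282, Pelara, 3,481 kg, £6,439.85):
Code F-282 is under a tariff-rate quota (threshold 3,579 kg). Quantity 3,481 kg is within the quota, so the in-quota rate 1% applies to the full value.
Duty = £6,439.85 × 1% = £64.40.
Line 3 (H-581, Junistan, 387 units, £34,787.43):
Base rate for H-581 is 10.5% + £1.71/unit.
Additional duty on H-581 from Junistan: +5.9%. Applied ad valorem rate: 10.5% + 5.9% = 16.4%.
Duty = £34,787.43 × 16.4% + 387 × £1.71 = £6,366.91.
Total = £272,251.09 + £64.40 + £6,366.91 = £278,682.40.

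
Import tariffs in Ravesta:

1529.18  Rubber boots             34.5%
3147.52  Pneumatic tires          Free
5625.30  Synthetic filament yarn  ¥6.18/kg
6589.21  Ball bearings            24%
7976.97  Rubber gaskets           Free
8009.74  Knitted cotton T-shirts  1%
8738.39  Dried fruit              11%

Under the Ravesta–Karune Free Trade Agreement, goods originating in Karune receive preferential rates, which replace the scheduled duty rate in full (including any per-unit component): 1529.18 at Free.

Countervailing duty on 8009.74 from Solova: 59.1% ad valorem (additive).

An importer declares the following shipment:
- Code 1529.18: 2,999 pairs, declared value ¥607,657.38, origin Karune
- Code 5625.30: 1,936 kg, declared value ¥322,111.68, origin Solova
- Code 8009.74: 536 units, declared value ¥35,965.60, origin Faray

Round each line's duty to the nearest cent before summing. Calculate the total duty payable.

Line 1 (1529.18, Karune, 2,999 pairs, ¥607,657.38):
Base rate for 1529.18 is 34.5%.
Origin Karune qualifies under the Ravesta–Karune agreement and 1529.18 is covered: preferential rate Free applies instead.
Duty = ¥607,657.38 × 0% = ¥0.00.
Line 2 (5625.30, Solova, 1,936 kg, ¥322,111.68):
Base rate for 5625.30 is ¥6.18/kg.
Duty = 1,936 × ¥6.18 = ¥11,964.48.
Line 3 (8009.74, Faray, 536 units, ¥35,965.60):
Base rate for 8009.74 is 1%.
The additional-duty order on 8009.74 targets Solova, not Faray; it does not apply.
Duty = ¥35,965.60 × 1% = ¥359.66.
Total = ¥0.00 + ¥11,964.48 + ¥359.66 = ¥12,324.14.

¥12,324.14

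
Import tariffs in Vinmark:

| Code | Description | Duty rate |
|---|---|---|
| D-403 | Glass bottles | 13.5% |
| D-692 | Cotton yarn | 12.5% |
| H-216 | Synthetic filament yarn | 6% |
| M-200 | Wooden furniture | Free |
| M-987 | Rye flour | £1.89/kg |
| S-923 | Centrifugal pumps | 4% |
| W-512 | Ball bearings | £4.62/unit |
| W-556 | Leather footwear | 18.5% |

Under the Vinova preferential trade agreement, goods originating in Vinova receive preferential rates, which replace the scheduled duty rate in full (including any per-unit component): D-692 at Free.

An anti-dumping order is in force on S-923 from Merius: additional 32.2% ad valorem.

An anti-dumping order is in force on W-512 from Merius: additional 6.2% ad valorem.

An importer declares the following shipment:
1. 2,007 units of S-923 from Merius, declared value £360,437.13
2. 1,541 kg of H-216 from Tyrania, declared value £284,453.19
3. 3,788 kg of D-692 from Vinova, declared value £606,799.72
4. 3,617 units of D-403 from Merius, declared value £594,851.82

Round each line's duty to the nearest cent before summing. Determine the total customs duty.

£227,850.43

Line 1 (S-923, Merius, 2,007 units, £360,437.13):
Base rate for S-923 is 4%.
Additional duty on S-923 from Merius: +32.2%. Applied ad valorem rate: 4% + 32.2% = 36.2%.
Duty = £360,437.13 × 36.2% = £130,478.24.
Line 2 (H-216, Tyrania, 1,541 kg, £284,453.19):
Base rate for H-216 is 6%.
Duty = £284,453.19 × 6% = £17,067.19.
Line 3 (D-692, Vinova, 3,788 kg, £606,799.72):
Base rate for D-692 is 12.5%.
Origin Vinova qualifies under the Vinmark–Vinova agreement and D-692 is covered: preferential rate Free applies instead.
Duty = £606,799.72 × 0% = £0.00.
Line 4 (D-403, Merius, 3,617 units, £594,851.82):
Base rate for D-403 is 13.5%.
Duty = £594,851.82 × 13.5% = £80,305.00.
Total = £130,478.24 + £17,067.19 + £0.00 + £80,305.00 = £227,850.43.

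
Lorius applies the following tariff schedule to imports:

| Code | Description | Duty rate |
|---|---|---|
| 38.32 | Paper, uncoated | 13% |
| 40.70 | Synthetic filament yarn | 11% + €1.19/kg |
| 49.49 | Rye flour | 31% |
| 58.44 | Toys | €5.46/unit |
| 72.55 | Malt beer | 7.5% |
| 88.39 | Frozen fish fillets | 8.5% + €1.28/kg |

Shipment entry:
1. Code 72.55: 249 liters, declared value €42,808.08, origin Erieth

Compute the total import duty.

€3,210.61

Line 1 (72.55, Erieth, 249 liters, €42,808.08):
Base rate for 72.55 is 7.5%.
Duty = €42,808.08 × 7.5% = €3,210.61.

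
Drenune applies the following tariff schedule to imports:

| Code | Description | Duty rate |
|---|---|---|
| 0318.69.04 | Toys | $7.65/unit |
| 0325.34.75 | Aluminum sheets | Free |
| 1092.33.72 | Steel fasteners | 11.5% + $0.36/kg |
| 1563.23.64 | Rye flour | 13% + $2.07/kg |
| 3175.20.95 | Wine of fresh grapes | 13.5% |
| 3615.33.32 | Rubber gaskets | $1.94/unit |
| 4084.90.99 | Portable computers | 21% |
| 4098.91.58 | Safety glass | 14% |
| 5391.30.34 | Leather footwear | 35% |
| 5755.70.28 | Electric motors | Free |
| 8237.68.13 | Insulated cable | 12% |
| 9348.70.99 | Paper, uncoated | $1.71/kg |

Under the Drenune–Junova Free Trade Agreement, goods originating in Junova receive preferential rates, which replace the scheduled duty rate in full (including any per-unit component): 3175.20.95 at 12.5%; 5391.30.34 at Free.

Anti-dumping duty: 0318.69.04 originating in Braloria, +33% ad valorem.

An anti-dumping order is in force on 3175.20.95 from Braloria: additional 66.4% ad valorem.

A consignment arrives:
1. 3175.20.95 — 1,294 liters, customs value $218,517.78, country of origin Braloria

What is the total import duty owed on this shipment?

Line 1 (3175.20.95, Braloria, 1,294 liters, $218,517.78):
Base rate for 3175.20.95 is 13.5%.
3175.20.95 has an FTA preferential rate, but origin Braloria is not Junova; base rate stands.
Additional duty on 3175.20.95 from Braloria: +66.4%. Applied ad valorem rate: 13.5% + 66.4% = 79.9%.
Duty = $218,517.78 × 79.9% = $174,595.71.

$174,595.71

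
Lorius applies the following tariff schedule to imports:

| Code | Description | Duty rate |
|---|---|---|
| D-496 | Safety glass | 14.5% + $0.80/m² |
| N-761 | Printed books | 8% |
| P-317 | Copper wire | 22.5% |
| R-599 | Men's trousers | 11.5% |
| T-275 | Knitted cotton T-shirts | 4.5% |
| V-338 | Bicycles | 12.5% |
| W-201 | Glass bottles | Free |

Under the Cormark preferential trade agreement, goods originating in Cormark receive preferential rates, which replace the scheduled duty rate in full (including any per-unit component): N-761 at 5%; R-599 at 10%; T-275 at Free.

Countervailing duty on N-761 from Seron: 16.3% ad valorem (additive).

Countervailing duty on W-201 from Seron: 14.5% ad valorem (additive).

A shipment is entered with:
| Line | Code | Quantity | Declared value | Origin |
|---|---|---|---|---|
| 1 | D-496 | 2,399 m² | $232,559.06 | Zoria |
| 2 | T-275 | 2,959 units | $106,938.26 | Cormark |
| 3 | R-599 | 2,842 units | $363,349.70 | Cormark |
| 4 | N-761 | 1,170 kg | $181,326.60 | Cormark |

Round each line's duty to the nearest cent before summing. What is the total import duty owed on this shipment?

Line 1 (D-496, Zoria, 2,399 m², $232,559.06):
Base rate for D-496 is 14.5% + $0.80/m².
Duty = $232,559.06 × 14.5% + 2,399 × $0.80 = $35,640.26.
Line 2 (T-275, Cormark, 2,959 units, $106,938.26):
Base rate for T-275 is 4.5%.
Origin Cormark qualifies under the Lorius–Cormark agreement and T-275 is covered: preferential rate Free applies instead.
Duty = $106,938.26 × 0% = $0.00.
Line 3 (R-599, Cormark, 2,842 units, $363,349.70):
Base rate for R-599 is 11.5%.
Origin Cormark qualifies under the Lorius–Cormark agreement and R-599 is covered: preferential rate 10% applies instead.
Duty = $363,349.70 × 10% = $36,334.97.
Line 4 (N-761, Cormark, 1,170 kg, $181,326.60):
Base rate for N-761 is 8%.
Origin Cormark qualifies under the Lorius–Cormark agreement and N-761 is covered: preferential rate 5% applies instead.
The additional-duty order on N-761 targets Seron, not Cormark; it does not apply.
Duty = $181,326.60 × 5% = $9,066.33.
Total = $35,640.26 + $0.00 + $36,334.97 + $9,066.33 = $81,041.56.

$81,041.56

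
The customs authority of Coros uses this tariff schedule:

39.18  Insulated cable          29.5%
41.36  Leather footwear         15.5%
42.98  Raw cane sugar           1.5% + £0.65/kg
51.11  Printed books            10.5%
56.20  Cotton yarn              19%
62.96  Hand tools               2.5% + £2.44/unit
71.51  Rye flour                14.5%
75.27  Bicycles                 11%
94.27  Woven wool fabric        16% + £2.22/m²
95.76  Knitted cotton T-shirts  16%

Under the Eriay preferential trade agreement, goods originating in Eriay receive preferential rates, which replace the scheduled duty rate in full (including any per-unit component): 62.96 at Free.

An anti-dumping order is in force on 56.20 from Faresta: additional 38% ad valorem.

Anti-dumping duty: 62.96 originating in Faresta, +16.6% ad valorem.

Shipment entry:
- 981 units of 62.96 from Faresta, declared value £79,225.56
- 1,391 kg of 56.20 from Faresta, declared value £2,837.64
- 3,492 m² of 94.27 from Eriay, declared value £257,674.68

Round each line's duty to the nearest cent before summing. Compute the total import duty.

£68,123.36

Line 1 (62.96, Faresta, 981 units, £79,225.56):
Base rate for 62.96 is 2.5% + £2.44/unit.
62.96 has an FTA preferential rate, but origin Faresta is not Eriay; base rate stands.
Additional duty on 62.96 from Faresta: +16.6%. Applied ad valorem rate: 2.5% + 16.6% = 19.1%.
Duty = £79,225.56 × 19.1% + 981 × £2.44 = £17,525.72.
Line 2 (56.20, Faresta, 1,391 kg, £2,837.64):
Base rate for 56.20 is 19%.
Additional duty on 56.20 from Faresta: +38%. Applied ad valorem rate: 19% + 38% = 57%.
Duty = £2,837.64 × 57% = £1,617.45.
Line 3 (94.27, Eriay, 3,492 m², £257,674.68):
Base rate for 94.27 is 16% + £2.22/m².
Origin Eriay is the FTA partner but 94.27 is not on the preference list; base rate stands.
Duty = £257,674.68 × 16% + 3,492 × £2.22 = £48,980.19.
Total = £17,525.72 + £1,617.45 + £48,980.19 = £68,123.36.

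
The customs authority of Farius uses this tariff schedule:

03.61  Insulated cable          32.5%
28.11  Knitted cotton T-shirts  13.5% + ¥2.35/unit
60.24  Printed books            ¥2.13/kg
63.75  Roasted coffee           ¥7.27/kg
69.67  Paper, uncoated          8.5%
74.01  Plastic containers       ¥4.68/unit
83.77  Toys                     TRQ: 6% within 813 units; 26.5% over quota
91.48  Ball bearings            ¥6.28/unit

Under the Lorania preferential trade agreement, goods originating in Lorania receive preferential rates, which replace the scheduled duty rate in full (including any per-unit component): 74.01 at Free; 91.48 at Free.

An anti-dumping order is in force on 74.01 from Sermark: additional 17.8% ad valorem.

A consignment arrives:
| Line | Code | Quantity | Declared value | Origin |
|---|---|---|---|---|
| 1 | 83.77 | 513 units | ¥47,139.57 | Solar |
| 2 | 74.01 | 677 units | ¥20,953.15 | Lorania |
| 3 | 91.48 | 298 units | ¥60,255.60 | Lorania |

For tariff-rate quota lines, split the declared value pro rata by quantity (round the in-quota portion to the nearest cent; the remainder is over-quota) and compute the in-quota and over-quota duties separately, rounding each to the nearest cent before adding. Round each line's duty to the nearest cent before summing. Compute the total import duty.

Line 1 (83.77, Solar, 513 units, ¥47,139.57):
Code 83.77 is under a tariff-rate quota (threshold 813 units). Quantity 513 units is within the quota, so the in-quota rate 6% applies to the full value.
Duty = ¥47,139.57 × 6% = ¥2,828.37.
Line 2 (74.01, Lorania, 677 units, ¥20,953.15):
Base rate for 74.01 is ¥4.68/unit.
Origin Lorania qualifies under the Farius–Lorania agreement and 74.01 is covered: preferential rate Free applies instead.
The additional-duty order on 74.01 targets Sermark, not Lorania; it does not apply.
Duty = ¥20,953.15 × 0% = ¥0.00.
Line 3 (91.48, Lorania, 298 units, ¥60,255.60):
Base rate for 91.48 is ¥6.28/unit.
Origin Lorania qualifies under the Farius–Lorania agreement and 91.48 is covered: preferential rate Free applies instead.
Duty = ¥60,255.60 × 0% = ¥0.00.
Total = ¥2,828.37 + ¥0.00 + ¥0.00 = ¥2,828.37.

¥2,828.37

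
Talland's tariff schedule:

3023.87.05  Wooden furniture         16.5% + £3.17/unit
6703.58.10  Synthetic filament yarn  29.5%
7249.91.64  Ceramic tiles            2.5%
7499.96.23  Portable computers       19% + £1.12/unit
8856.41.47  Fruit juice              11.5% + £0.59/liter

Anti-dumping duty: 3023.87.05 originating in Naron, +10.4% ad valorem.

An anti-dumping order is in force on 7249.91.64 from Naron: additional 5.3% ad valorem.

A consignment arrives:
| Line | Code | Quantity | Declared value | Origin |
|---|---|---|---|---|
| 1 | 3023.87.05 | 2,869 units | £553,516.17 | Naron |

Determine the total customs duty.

Line 1 (3023.87.05, Naron, 2,869 units, £553,516.17):
Base rate for 3023.87.05 is 16.5% + £3.17/unit.
Additional duty on 3023.87.05 from Naron: +10.4%. Applied ad valorem rate: 16.5% + 10.4% = 26.9%.
Duty = £553,516.17 × 26.9% + 2,869 × £3.17 = £157,990.58.

£157,990.58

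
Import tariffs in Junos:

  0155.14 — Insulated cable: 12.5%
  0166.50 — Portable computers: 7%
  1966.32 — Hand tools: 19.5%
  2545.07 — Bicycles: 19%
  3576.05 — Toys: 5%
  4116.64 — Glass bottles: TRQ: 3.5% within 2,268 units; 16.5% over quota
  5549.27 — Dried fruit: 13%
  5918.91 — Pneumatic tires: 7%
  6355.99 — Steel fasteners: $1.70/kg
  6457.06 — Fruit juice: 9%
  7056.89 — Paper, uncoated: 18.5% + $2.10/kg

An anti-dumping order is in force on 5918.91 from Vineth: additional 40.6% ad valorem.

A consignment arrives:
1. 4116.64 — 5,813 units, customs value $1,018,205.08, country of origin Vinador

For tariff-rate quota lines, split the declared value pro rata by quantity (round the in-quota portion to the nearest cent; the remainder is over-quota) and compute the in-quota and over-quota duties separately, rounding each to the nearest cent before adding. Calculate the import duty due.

Line 1 (4116.64, Vinador, 5,813 units, $1,018,205.08):
Code 4116.64 is under a tariff-rate quota (threshold 2,268 units). In-quota: 2,268 units at 3.5%; over-quota: 3,545 units at 16.5%.
Pro-rata value split: in-quota = $1,018,205.08 × 2,268/5,813 = $397,262.88; over-quota = $1,018,205.08 − $397,262.88 = $620,942.20.
In-quota duty = $397,262.88 × 3.5% = $13,904.20. Over-quota duty = $620,942.20 × 16.5% = $102,455.46.
Line duty = $13,904.20 + $102,455.46 = $116,359.66.

$116,359.66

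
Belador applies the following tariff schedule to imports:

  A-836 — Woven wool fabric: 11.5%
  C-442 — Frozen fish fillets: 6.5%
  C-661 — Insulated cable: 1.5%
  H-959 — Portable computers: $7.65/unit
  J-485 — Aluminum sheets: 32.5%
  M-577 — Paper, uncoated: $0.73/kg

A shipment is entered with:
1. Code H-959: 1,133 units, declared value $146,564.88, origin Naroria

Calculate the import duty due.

$8,667.45

Line 1 (H-959, Naroria, 1,133 units, $146,564.88):
Base rate for H-959 is $7.65/unit.
Duty = 1,133 × $7.65 = $8,667.45.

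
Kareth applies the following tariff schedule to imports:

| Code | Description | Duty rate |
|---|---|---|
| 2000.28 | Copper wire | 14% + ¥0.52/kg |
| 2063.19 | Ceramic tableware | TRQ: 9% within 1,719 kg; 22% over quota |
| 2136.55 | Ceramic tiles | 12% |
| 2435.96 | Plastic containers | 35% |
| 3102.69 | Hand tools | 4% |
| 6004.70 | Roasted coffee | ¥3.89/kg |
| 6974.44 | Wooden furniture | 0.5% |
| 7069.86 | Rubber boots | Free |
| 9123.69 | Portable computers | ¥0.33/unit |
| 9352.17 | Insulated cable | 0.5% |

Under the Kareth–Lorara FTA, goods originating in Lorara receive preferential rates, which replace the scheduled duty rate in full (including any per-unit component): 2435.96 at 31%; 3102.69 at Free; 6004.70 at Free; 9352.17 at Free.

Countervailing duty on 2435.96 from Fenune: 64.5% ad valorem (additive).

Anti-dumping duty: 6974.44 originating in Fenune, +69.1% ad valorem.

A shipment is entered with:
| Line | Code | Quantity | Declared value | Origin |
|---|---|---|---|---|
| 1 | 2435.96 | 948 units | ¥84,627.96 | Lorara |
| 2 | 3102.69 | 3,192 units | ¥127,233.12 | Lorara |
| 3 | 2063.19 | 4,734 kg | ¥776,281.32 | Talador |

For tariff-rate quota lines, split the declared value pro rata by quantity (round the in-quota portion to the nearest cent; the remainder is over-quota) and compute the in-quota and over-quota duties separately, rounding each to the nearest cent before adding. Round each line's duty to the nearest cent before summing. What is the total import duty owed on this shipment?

¥160,371.95

Line 1 (2435.96, Lorara, 948 units, ¥84,627.96):
Base rate for 2435.96 is 35%.
Origin Lorara qualifies under the Kareth–Lorara agreement and 2435.96 is covered: preferential rate 31% applies instead.
The additional-duty order on 2435.96 targets Fenune, not Lorara; it does not apply.
Duty = ¥84,627.96 × 31% = ¥26,234.67.
Line 2 (3102.69, Lorara, 3,192 units, ¥127,233.12):
Base rate for 3102.69 is 4%.
Origin Lorara qualifies under the Kareth–Lorara agreement and 3102.69 is covered: preferential rate Free applies instead.
Duty = ¥127,233.12 × 0% = ¥0.00.
Line 3 (2063.19, Talador, 4,734 kg, ¥776,281.32):
Code 2063.19 is under a tariff-rate quota (threshold 1,719 kg). In-quota: 1,719 kg at 9%; over-quota: 3,015 kg at 22%.
Pro-rata value split: in-quota = ¥776,281.32 × 1,719/4,734 = ¥281,881.62; over-quota = ¥776,281.32 − ¥281,881.62 = ¥494,399.70.
In-quota duty = ¥281,881.62 × 9% = ¥25,369.35. Over-quota duty = ¥494,399.70 × 22% = ¥108,767.93.
Line duty = ¥25,369.35 + ¥108,767.93 = ¥134,137.28.
Total = ¥26,234.67 + ¥0.00 + ¥134,137.28 = ¥160,371.95.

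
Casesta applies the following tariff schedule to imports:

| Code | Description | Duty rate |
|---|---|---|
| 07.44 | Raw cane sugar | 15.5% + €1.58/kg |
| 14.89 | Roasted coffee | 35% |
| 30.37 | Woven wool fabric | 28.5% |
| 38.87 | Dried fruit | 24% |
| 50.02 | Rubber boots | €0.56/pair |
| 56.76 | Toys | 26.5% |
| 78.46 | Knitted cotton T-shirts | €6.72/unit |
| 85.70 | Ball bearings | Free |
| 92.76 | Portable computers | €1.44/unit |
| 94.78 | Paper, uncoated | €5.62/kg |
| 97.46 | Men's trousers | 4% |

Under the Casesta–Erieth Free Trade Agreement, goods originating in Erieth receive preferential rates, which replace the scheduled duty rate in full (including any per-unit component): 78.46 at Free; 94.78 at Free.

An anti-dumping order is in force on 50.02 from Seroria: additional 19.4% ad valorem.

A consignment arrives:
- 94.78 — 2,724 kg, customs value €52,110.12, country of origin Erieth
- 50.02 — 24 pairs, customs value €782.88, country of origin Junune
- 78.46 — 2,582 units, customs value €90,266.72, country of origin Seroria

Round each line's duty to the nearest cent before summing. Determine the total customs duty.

€17,364.48

Line 1 (94.78, Erieth, 2,724 kg, €52,110.12):
Base rate for 94.78 is €5.62/kg.
Origin Erieth qualifies under the Casesta–Erieth agreement and 94.78 is covered: preferential rate Free applies instead.
Duty = €52,110.12 × 0% = €0.00.
Line 2 (50.02, Junune, 24 pairs, €782.88):
Base rate for 50.02 is €0.56/pair.
The additional-duty order on 50.02 targets Seroria, not Junune; it does not apply.
Duty = 24 × €0.56 = €13.44.
Line 3 (78.46, Seroria, 2,582 units, €90,266.72):
Base rate for 78.46 is €6.72/unit.
78.46 has an FTA preferential rate, but origin Seroria is not Erieth; base rate stands.
Duty = 2,582 × €6.72 = €17,351.04.
Total = €0.00 + €13.44 + €17,351.04 = €17,364.48.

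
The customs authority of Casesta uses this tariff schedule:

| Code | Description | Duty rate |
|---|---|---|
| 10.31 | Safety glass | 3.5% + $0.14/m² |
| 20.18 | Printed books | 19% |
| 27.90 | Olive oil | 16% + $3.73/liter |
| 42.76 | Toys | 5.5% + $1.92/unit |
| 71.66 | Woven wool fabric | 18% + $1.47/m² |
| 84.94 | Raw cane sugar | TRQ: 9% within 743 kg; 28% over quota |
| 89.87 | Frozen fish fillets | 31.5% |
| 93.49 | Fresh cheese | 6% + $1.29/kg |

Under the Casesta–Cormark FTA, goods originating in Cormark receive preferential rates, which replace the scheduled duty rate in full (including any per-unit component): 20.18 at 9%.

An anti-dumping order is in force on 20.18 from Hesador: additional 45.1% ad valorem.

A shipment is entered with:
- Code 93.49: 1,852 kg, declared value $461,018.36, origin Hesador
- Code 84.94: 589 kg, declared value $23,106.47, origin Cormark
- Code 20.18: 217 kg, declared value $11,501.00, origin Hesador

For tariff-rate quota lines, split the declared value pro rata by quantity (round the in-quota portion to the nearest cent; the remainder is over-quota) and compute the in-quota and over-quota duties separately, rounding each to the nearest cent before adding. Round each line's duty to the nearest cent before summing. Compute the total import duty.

Line 1 (93.49, Hesador, 1,852 kg, $461,018.36):
Base rate for 93.49 is 6% + $1.29/kg.
Duty = $461,018.36 × 6% + 1,852 × $1.29 = $30,050.18.
Line 2 (84.94, Cormark, 589 kg, $23,106.47):
Code 84.94 is under a tariff-rate quota (threshold 743 kg). Quantity 589 kg is within the quota, so the in-quota rate 9% applies to the full value.
Duty = $23,106.47 × 9% = $2,079.58.
Line 3 (20.18, Hesador, 217 kg, $11,501.00):
Base rate for 20.18 is 19%.
20.18 has an FTA preferential rate, but origin Hesador is not Cormark; base rate stands.
Additional duty on 20.18 from Hesador: +45.1%. Applied ad valorem rate: 19% + 45.1% = 64.1%.
Duty = $11,501.00 × 64.1% = $7,372.14.
Total = $30,050.18 + $2,079.58 + $7,372.14 = $39,501.90.

$39,501.90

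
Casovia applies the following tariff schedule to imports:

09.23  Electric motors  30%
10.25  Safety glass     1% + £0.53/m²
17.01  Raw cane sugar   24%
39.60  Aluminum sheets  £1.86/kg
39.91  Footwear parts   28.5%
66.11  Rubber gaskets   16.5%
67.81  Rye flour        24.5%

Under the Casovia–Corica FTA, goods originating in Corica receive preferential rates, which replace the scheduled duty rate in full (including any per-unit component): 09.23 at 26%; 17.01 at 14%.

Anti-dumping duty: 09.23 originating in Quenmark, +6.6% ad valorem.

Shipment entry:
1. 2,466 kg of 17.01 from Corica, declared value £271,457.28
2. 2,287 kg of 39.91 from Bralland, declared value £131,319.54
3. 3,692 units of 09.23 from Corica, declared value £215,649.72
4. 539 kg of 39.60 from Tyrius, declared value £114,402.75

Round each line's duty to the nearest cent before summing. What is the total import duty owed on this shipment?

Line 1 (17.01, Corica, 2,466 kg, £271,457.28):
Base rate for 17.01 is 24%.
Origin Corica qualifies under the Casovia–Corica agreement and 17.01 is covered: preferential rate 14% applies instead.
Duty = £271,457.28 × 14% = £38,004.02.
Line 2 (39.91, Bralland, 2,287 kg, £131,319.54):
Base rate for 39.91 is 28.5%.
Duty = £131,319.54 × 28.5% = £37,426.07.
Line 3 (09.23, Corica, 3,692 units, £215,649.72):
Base rate for 09.23 is 30%.
Origin Corica qualifies under the Casovia–Corica agreement and 09.23 is covered: preferential rate 26% applies instead.
The additional-duty order on 09.23 targets Quenmark, not Corica; it does not apply.
Duty = £215,649.72 × 26% = £56,068.93.
Line 4 (39.60, Tyrius, 539 kg, £114,402.75):
Base rate for 39.60 is £1.86/kg.
Duty = 539 × £1.86 = £1,002.54.
Total = £38,004.02 + £37,426.07 + £56,068.93 + £1,002.54 = £132,501.56.

£132,501.56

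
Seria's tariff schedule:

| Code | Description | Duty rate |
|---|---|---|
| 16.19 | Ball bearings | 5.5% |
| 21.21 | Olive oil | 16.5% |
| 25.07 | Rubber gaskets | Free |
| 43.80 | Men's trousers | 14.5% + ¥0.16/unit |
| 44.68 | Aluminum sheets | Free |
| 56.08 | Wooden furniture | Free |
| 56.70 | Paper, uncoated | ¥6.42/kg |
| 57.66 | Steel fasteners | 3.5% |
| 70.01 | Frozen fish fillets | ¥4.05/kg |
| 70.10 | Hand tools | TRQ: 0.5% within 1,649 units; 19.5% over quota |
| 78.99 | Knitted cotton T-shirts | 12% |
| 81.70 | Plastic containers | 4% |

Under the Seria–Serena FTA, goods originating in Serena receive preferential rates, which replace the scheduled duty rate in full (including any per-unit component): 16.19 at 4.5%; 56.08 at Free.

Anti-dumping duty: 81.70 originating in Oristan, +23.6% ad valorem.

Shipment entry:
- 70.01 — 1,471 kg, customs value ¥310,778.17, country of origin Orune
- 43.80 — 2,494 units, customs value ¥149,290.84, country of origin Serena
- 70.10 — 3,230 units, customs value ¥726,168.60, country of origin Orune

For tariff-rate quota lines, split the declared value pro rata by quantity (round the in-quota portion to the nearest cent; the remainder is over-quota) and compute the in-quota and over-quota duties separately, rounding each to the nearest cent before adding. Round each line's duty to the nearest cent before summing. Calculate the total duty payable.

¥99,168.28

Line 1 (70.01, Orune, 1,471 kg, ¥310,778.17):
Base rate for 70.01 is ¥4.05/kg.
Duty = 1,471 × ¥4.05 = ¥5,957.55.
Line 2 (43.80, Serena, 2,494 units, ¥149,290.84):
Base rate for 43.80 is 14.5% + ¥0.16/unit.
Origin Serena is the FTA partner but 43.80 is not on the preference list; base rate stands.
Duty = ¥149,290.84 × 14.5% + 2,494 × ¥0.16 = ¥22,046.21.
Line 3 (70.10, Orune, 3,230 units, ¥726,168.60):
Code 70.10 is under a tariff-rate quota (threshold 1,649 units). In-quota: 1,649 units at 0.5%; over-quota: 1,581 units at 19.5%.
Pro-rata value split: in-quota = ¥726,168.60 × 1,649/3,230 = ¥370,728.18; over-quota = ¥726,168.60 − ¥370,728.18 = ¥355,440.42.
In-quota duty = ¥370,728.18 × 0.5% = ¥1,853.64. Over-quota duty = ¥355,440.42 × 19.5% = ¥69,310.88.
Line duty = ¥1,853.64 + ¥69,310.88 = ¥71,164.52.
Total = ¥5,957.55 + ¥22,046.21 + ¥71,164.52 = ¥99,168.28.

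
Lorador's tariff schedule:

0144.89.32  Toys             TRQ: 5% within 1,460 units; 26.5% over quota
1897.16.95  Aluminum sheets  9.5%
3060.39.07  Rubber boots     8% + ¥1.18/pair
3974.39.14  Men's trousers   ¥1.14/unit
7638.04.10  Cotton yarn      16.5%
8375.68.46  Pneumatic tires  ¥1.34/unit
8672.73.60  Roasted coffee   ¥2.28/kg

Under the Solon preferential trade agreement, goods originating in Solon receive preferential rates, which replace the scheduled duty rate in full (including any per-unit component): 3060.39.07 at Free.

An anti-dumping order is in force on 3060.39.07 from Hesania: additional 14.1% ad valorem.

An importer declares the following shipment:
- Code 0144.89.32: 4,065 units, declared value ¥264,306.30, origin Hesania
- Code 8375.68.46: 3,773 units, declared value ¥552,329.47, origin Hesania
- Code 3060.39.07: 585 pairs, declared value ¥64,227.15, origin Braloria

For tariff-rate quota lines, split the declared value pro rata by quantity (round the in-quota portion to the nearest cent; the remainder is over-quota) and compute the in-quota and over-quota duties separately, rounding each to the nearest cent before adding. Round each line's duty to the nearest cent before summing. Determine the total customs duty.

¥60,515.68

Line 1 (0144.89.32, Hesania, 4,065 units, ¥264,306.30):
Code 0144.89.32 is under a tariff-rate quota (threshold 1,460 units). In-quota: 1,460 units at 5%; over-quota: 2,605 units at 26.5%.
Pro-rata value split: in-quota = ¥264,306.30 × 1,460/4,065 = ¥94,929.20; over-quota = ¥264,306.30 − ¥94,929.20 = ¥169,377.10.
In-quota duty = ¥94,929.20 × 5% = ¥4,746.46. Over-quota duty = ¥169,377.10 × 26.5% = ¥44,884.93.
Line duty = ¥4,746.46 + ¥44,884.93 = ¥49,631.39.
Line 2 (8375.68.46, Hesania, 3,773 units, ¥552,329.47):
Base rate for 8375.68.46 is ¥1.34/unit.
Duty = 3,773 × ¥1.34 = ¥5,055.82.
Line 3 (3060.39.07, Braloria, 585 pairs, ¥64,227.15):
Base rate for 3060.39.07 is 8% + ¥1.18/pair.
3060.39.07 has an FTA preferential rate, but origin Braloria is not Solon; base rate stands.
The additional-duty order on 3060.39.07 targets Hesania, not Braloria; it does not apply.
Duty = ¥64,227.15 × 8% + 585 × ¥1.18 = ¥5,828.47.
Total = ¥49,631.39 + ¥5,055.82 + ¥5,828.47 = ¥60,515.68.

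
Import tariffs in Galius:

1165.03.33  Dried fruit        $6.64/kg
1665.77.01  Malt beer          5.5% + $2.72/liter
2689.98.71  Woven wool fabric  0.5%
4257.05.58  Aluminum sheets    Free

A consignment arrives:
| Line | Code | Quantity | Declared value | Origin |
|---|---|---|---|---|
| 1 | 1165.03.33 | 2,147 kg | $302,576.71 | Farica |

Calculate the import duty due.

$14,256.08

Line 1 (1165.03.33, Farica, 2,147 kg, $302,576.71):
Base rate for 1165.03.33 is $6.64/kg.
Duty = 2,147 × $6.64 = $14,256.08.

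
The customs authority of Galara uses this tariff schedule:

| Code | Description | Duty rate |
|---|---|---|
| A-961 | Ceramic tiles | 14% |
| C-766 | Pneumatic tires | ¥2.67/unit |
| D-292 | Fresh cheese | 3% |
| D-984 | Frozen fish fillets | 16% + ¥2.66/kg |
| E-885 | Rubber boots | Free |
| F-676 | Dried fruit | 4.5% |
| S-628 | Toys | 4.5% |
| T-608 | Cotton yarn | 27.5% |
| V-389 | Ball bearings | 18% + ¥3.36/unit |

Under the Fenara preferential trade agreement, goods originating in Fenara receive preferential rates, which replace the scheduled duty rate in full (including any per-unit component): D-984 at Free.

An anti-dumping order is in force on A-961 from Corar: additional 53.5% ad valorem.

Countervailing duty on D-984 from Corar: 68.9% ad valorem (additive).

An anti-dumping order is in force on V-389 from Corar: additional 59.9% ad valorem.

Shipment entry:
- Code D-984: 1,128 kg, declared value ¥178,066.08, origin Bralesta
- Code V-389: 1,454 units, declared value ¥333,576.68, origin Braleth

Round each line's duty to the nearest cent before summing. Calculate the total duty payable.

¥96,420.29

Line 1 (D-984, Bralesta, 1,128 kg, ¥178,066.08):
Base rate for D-984 is 16% + ¥2.66/kg.
D-984 has an FTA preferential rate, but origin Bralesta is not Fenara; base rate stands.
The additional-duty order on D-984 targets Corar, not Bralesta; it does not apply.
Duty = ¥178,066.08 × 16% + 1,128 × ¥2.66 = ¥31,491.05.
Line 2 (V-389, Braleth, 1,454 units, ¥333,576.68):
Base rate for V-389 is 18% + ¥3.36/unit.
The additional-duty order on V-389 targets Corar, not Braleth; it does not apply.
Duty = ¥333,576.68 × 18% + 1,454 × ¥3.36 = ¥64,929.24.
Total = ¥31,491.05 + ¥64,929.24 = ¥96,420.29.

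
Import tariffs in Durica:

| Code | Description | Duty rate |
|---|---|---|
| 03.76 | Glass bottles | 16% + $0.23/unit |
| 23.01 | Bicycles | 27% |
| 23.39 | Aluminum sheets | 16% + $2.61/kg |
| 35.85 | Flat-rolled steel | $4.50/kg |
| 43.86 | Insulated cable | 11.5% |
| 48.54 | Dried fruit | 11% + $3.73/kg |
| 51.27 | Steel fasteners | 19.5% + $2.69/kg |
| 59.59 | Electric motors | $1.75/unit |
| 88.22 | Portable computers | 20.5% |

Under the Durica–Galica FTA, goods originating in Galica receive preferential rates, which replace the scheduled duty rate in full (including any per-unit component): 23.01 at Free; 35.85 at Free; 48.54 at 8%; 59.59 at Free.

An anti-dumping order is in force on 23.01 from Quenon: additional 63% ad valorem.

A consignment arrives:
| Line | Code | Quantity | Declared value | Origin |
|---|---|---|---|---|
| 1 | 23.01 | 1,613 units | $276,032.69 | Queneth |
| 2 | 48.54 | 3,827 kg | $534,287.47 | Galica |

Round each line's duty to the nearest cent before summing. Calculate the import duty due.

$117,271.83

Line 1 (23.01, Queneth, 1,613 units, $276,032.69):
Base rate for 23.01 is 27%.
23.01 has an FTA preferential rate, but origin Queneth is not Galica; base rate stands.
The additional-duty order on 23.01 targets Quenon, not Queneth; it does not apply.
Duty = $276,032.69 × 27% = $74,528.83.
Line 2 (48.54, Galica, 3,827 kg, $534,287.47):
Base rate for 48.54 is 11% + $3.73/kg.
Origin Galica qualifies under the Durica–Galica agreement and 48.54 is covered: preferential rate 8% applies instead.
Duty = $534,287.47 × 8% = $42,743.00.
Total = $74,528.83 + $42,743.00 = $117,271.83.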